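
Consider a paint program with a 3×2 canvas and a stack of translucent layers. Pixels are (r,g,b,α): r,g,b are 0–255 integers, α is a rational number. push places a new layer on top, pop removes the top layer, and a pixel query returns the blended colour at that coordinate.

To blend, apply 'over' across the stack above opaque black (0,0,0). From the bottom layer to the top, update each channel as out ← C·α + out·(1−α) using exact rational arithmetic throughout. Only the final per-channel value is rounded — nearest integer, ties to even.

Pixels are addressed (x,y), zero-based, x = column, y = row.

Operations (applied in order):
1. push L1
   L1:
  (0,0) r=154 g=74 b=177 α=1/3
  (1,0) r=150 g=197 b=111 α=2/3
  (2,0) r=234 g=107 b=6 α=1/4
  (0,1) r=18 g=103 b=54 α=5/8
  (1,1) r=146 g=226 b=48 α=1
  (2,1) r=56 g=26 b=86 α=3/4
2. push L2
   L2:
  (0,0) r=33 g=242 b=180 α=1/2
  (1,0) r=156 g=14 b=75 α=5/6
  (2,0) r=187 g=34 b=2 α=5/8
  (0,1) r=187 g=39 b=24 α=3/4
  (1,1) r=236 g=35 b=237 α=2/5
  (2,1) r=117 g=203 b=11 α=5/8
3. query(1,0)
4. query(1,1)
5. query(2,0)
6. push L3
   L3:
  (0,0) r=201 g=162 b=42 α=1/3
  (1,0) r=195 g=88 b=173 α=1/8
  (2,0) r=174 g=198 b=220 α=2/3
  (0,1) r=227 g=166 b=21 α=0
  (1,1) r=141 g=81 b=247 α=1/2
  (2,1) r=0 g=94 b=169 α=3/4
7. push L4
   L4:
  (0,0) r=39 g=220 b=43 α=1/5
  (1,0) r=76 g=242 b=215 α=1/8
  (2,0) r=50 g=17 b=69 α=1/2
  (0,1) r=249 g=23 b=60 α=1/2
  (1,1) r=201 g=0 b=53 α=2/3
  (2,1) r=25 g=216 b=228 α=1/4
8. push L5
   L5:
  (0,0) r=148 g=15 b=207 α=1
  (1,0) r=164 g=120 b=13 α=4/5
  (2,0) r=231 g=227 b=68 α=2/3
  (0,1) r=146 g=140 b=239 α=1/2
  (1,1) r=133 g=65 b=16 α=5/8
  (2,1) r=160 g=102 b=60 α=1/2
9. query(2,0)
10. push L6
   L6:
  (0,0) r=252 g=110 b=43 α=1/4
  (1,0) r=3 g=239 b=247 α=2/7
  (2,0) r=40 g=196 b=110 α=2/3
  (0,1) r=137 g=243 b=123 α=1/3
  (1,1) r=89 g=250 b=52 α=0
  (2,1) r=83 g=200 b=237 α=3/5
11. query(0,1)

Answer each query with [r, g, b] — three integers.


query (1,0) [L1,L2] — begin 0,0,0
+L1 (α=2/3) → [100, 394/3, 74]
+L2 (α=5/6) → [440/3, 302/9, 449/6]
→ [147, 34, 75]

at x=1,y=1 over L1,L2:
L1 α=1: [146, 226, 48]
L2 α=2/5: [182, 748/5, 618/5]
rounded: [182, 150, 124]

query (2,0) [L1,L2] — begin 0,0,0
after L1 α=1/4: [117/2, 107/4, 3/2]
after L2 α=5/8: [2221/16, 1001/32, 29/16]
rounded: [139, 31, 2]

at x=2,y=0 over L1,L2,L3,L4,L5:
+L1 (α=1/4) → [117/2, 107/4, 3/2]
+L2 (α=5/8) → [2221/16, 1001/32, 29/16]
+L3 (α=2/3) → [7789/48, 13673/96, 7069/48]
+L4 (α=1/2) → [10189/96, 15305/192, 10381/96]
+L5 (α=2/3) → [54541/288, 102473/576, 23437/288]
→ [189, 178, 81]

(0,1) stack=L1,L2,L3,L4,L5,L6; from [0,0,0]:
+L1 (α=5/8) → [45/4, 515/8, 135/4]
+L2 (α=3/4) → [2289/16, 1451/32, 423/16]
+L3 (α=0) → [2289/16, 1451/32, 423/16]
+L4 (α=1/2) → [6273/32, 2187/64, 1383/32]
+L5 (α=1/2) → [10945/64, 11147/128, 9031/64]
+L6 (α=1/3) → [15329/96, 26699/192, 12967/96]
→ [160, 139, 135]


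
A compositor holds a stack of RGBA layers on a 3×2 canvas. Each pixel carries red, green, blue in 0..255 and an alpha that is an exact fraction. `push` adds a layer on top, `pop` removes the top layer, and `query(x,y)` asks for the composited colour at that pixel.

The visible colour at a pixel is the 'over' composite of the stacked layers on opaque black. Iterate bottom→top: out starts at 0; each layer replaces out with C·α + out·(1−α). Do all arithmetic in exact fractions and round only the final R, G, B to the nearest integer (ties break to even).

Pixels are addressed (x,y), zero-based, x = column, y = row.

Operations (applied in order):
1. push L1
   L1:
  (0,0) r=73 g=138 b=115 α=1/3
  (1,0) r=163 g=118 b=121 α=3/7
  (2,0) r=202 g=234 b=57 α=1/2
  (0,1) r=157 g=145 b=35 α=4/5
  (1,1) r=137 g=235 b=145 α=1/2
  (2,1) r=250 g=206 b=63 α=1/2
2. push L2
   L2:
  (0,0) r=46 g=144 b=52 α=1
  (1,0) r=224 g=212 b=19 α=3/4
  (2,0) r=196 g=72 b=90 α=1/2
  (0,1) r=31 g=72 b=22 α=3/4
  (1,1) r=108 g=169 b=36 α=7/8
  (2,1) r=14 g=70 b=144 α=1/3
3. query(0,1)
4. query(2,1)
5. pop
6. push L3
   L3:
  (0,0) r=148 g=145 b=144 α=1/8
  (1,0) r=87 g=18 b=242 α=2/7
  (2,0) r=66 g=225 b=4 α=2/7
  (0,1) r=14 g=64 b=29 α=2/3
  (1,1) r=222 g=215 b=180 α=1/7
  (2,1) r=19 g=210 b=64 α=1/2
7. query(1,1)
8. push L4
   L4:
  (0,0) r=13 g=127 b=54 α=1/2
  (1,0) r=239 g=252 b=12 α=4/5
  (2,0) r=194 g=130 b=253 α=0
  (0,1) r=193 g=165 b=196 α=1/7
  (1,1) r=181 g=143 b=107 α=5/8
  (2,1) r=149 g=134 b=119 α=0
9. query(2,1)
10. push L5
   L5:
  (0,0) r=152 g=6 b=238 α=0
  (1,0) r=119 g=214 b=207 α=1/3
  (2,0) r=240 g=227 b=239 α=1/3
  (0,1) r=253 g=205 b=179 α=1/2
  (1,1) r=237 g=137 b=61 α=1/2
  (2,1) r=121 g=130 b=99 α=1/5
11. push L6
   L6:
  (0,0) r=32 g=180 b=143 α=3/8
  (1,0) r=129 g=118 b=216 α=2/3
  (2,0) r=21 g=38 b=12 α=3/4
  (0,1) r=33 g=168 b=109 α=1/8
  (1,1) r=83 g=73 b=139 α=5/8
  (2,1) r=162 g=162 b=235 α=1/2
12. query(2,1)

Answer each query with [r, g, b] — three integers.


(0,1) stack=L1,L2; from [0,0,0]:
+L1 (α=4/5) → [628/5, 116, 28]
+L2 (α=3/4) → [1093/20, 83, 47/2]
= [55, 83, 24]

(2,1) stack=L1,L2; from [0,0,0]:
L1 α=1/2: [125, 103, 63/2]
L2 α=1/3: [88, 92, 69]
= [88, 92, 69]

query (1,1) [L1,L3] — begin 0,0,0
after L1 α=1/2: [137/2, 235/2, 145/2]
after L3 α=1/7: [633/7, 920/7, 615/7]
→ [90, 131, 88]

(2,1) stack=L1,L3,L4; from [0,0,0]:
+L1 (α=1/2) → [125, 103, 63/2]
+L3 (α=1/2) → [72, 313/2, 191/4]
+L4 (α=0) → [72, 313/2, 191/4]
→ [72, 156, 48]

at x=2,y=1 over L1,L3,L4,L5,L6:
+L1 (α=1/2) → [125, 103, 63/2]
+L3 (α=1/2) → [72, 313/2, 191/4]
+L4 (α=0) → [72, 313/2, 191/4]
+L5 (α=1/5) → [409/5, 756/5, 58]
+L6 (α=1/2) → [1219/10, 783/5, 293/2]
rounded: [122, 157, 146]


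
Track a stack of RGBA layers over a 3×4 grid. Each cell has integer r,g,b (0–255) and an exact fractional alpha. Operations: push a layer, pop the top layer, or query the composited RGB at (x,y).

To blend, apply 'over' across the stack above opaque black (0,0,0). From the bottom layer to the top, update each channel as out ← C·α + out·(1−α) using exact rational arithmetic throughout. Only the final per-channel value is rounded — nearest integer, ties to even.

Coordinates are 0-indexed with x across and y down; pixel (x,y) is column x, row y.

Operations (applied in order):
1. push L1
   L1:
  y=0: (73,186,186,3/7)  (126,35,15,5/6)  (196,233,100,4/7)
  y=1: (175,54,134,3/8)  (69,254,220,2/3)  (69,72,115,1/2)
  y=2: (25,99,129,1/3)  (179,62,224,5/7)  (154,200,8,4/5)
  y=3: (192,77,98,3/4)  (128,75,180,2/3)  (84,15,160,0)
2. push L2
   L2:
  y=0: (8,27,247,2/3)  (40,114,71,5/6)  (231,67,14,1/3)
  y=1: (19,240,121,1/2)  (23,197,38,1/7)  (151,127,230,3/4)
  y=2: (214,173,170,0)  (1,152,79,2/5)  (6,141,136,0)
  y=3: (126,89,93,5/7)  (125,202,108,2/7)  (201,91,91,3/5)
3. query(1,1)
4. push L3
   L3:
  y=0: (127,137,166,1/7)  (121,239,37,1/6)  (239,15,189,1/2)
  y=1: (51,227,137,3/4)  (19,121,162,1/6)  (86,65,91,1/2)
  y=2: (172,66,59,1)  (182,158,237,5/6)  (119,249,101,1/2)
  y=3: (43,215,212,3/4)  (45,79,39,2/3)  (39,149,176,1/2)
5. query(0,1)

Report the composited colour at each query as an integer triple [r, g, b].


query (1,1) [L1,L2] — begin 0,0,0
after L1 α=2/3: [46, 508/3, 440/3]
after L2 α=1/7: [299/7, 1213/7, 918/7]
→ [43, 173, 131]

at x=0,y=1 over L1,L2,L3:
L1 α=3/8: [525/8, 81/4, 201/4]
L2 α=1/2: [677/16, 1041/8, 685/8]
L3 α=3/4: [3125/64, 6489/32, 3973/32]
rounded: [49, 203, 124]


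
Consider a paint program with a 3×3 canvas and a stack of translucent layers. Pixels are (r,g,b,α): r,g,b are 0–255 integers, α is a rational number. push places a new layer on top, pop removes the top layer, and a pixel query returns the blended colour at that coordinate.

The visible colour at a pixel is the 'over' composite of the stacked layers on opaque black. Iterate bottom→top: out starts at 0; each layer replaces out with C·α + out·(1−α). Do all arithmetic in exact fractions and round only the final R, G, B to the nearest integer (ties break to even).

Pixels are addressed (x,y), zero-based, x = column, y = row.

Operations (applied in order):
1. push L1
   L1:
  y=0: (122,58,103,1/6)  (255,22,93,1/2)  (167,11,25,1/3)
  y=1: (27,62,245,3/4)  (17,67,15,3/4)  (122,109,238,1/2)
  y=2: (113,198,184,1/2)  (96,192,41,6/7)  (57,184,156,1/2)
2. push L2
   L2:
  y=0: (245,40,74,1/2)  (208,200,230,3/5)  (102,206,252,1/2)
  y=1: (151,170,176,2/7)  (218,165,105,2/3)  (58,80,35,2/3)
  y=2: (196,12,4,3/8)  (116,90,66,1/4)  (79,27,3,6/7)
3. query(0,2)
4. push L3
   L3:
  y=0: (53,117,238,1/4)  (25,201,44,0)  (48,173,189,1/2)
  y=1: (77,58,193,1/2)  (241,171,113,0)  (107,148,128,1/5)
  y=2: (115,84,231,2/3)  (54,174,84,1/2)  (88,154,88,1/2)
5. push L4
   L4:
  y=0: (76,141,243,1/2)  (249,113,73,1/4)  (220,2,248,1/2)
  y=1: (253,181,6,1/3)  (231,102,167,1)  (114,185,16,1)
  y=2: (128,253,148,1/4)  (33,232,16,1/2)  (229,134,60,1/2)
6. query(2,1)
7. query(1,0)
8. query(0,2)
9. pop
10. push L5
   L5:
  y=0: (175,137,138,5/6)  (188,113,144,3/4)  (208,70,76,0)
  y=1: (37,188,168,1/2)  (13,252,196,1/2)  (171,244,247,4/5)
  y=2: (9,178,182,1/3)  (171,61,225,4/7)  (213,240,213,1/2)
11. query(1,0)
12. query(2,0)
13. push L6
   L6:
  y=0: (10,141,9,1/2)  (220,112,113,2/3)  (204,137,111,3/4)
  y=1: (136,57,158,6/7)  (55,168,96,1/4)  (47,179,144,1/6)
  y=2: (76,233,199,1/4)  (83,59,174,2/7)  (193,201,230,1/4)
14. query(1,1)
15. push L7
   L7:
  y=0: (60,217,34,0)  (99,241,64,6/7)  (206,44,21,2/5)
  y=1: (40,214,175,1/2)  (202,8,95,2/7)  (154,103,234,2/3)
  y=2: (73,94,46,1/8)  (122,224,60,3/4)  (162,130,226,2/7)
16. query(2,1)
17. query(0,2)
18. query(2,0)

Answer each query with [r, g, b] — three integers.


query (0,2) [L1,L2] — begin 0,0,0
L1 α=1/2: [113/2, 99, 92]
L2 α=3/8: [1741/16, 531/8, 59]
→ [109, 66, 59]

at x=2,y=1 over L1,L2,L3,L4:
L1 α=1/2: [61, 109/2, 119]
L2 α=2/3: [59, 143/2, 63]
L3 α=1/5: [343/5, 434/5, 76]
L4 α=1: [114, 185, 16]
rounded: [114, 185, 16]

(1,0) stack=L1,L2,L3,L4; from [0,0,0]:
L1 α=1/2: [255/2, 11, 93/2]
L2 α=3/5: [879/5, 622/5, 783/5]
L3 α=0: [879/5, 622/5, 783/5]
L4 α=1/4: [1941/10, 2431/20, 1357/10]
rounded: [194, 122, 136]

at x=0,y=2 over L1,L2,L3,L4:
after L1 α=1/2: [113/2, 99, 92]
after L2 α=3/8: [1741/16, 531/8, 59]
after L3 α=2/3: [1807/16, 625/8, 521/3]
after L4 α=1/4: [7469/64, 3899/32, 669/4]
= [117, 122, 167]

(1,0) stack=L1,L2,L3,L5; from [0,0,0]:
L1 α=1/2: [255/2, 11, 93/2]
L2 α=3/5: [879/5, 622/5, 783/5]
L3 α=0: [879/5, 622/5, 783/5]
L5 α=3/4: [3699/20, 2317/20, 2943/20]
rounded: [185, 116, 147]

at x=2,y=0 over L1,L2,L3,L5:
L1 α=1/3: [167/3, 11/3, 25/3]
L2 α=1/2: [473/6, 629/6, 781/6]
L3 α=1/2: [761/12, 1667/12, 1915/12]
L5 α=0: [761/12, 1667/12, 1915/12]
rounded: [63, 139, 160]

query (1,1) [L1,L2,L3,L5,L6] — begin 0,0,0
+L1 (α=3/4) → [51/4, 201/4, 45/4]
+L2 (α=2/3) → [1795/12, 507/4, 295/4]
+L3 (α=0) → [1795/12, 507/4, 295/4]
+L5 (α=1/2) → [1951/24, 1515/8, 1079/8]
+L6 (α=1/4) → [2391/32, 5889/32, 4005/32]
= [75, 184, 125]

query (2,1) [L1,L2,L3,L5,L6,L7] — begin 0,0,0
L1 α=1/2: [61, 109/2, 119]
L2 α=2/3: [59, 143/2, 63]
L3 α=1/5: [343/5, 434/5, 76]
L5 α=4/5: [3763/25, 5314/25, 1064/5]
L6 α=1/6: [1999/15, 6209/30, 604/3]
L7 α=2/3: [6619/45, 12389/90, 2008/9]
rounded: [147, 138, 223]

(0,2) stack=L1,L2,L3,L5,L6,L7; from [0,0,0]:
+L1 (α=1/2) → [113/2, 99, 92]
+L2 (α=3/8) → [1741/16, 531/8, 59]
+L3 (α=2/3) → [1807/16, 625/8, 521/3]
+L5 (α=1/3) → [1879/24, 1337/12, 1588/9]
+L6 (α=1/4) → [2487/32, 2269/16, 2185/12]
+L7 (α=1/8) → [19745/256, 17387/128, 15847/96]
= [77, 136, 165]

at x=2,y=0 over L1,L2,L3,L5,L6,L7:
+L1 (α=1/3) → [167/3, 11/3, 25/3]
+L2 (α=1/2) → [473/6, 629/6, 781/6]
+L3 (α=1/2) → [761/12, 1667/12, 1915/12]
+L5 (α=0) → [761/12, 1667/12, 1915/12]
+L6 (α=3/4) → [8105/48, 6599/48, 5911/48]
+L7 (α=2/5) → [14697/80, 8007/80, 6583/80]
= [184, 100, 82]


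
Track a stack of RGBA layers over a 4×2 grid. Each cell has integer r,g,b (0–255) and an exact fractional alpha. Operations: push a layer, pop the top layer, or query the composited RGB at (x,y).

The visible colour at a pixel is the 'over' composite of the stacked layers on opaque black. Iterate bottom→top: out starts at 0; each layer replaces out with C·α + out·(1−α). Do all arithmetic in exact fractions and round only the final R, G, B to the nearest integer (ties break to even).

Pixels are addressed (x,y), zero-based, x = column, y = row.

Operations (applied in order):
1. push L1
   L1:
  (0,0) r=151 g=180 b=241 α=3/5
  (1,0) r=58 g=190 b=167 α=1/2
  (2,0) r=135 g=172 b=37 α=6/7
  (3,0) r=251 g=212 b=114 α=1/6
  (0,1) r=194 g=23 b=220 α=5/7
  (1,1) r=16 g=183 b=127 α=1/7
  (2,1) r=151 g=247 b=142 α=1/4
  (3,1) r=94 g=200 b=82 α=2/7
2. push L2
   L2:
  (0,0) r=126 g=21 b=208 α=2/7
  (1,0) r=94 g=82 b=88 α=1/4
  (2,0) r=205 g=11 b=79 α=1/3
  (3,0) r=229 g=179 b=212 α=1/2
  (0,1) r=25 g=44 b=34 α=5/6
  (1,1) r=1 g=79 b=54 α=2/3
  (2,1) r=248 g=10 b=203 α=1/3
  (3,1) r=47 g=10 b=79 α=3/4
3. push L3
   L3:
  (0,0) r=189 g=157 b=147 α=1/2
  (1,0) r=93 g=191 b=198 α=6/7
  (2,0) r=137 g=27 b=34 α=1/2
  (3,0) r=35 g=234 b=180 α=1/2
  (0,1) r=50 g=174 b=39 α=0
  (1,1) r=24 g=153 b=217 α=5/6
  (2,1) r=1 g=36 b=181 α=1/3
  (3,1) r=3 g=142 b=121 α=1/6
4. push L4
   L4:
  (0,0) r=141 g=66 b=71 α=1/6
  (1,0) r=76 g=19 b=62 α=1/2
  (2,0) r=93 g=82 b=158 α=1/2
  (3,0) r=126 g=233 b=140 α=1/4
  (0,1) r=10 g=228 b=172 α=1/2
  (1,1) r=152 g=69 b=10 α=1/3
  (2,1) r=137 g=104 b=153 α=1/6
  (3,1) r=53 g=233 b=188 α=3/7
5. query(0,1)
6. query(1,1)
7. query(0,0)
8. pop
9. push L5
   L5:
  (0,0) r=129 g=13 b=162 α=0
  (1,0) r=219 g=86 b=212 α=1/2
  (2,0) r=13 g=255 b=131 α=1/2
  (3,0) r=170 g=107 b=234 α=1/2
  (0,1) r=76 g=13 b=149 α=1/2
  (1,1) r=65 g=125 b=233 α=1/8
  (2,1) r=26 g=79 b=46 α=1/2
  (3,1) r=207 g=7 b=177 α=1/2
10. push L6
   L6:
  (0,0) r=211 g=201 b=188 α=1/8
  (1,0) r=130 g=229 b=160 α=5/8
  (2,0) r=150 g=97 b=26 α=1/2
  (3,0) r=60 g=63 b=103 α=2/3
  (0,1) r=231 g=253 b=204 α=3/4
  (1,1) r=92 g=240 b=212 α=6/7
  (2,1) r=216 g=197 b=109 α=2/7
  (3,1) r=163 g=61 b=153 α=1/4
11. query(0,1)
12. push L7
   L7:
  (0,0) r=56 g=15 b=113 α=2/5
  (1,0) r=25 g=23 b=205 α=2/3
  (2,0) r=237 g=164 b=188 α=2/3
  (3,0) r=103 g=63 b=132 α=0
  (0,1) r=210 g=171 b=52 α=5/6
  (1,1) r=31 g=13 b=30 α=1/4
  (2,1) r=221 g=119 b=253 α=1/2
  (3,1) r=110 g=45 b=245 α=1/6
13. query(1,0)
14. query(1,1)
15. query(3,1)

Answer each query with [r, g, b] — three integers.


(0,1) stack=L1,L2,L3,L4; from [0,0,0]:
+L1 (α=5/7) → [970/7, 115/7, 1100/7]
+L2 (α=5/6) → [615/14, 1655/42, 1145/21]
+L3 (α=0) → [615/14, 1655/42, 1145/21]
+L4 (α=1/2) → [755/28, 11231/84, 4757/42]
→ [27, 134, 113]

(1,1) stack=L1,L2,L3,L4; from [0,0,0]:
L1 α=1/7: [16/7, 183/7, 127/7]
L2 α=2/3: [10/7, 1289/21, 883/21]
L3 α=5/6: [425/21, 8677/63, 11834/63]
L4 α=1/3: [4042/63, 21701/189, 24298/189]
→ [64, 115, 129]

query (0,0) [L1,L2,L3,L4] — begin 0,0,0
L1 α=3/5: [453/5, 108, 723/5]
L2 α=2/7: [705/7, 582/7, 1139/7]
L3 α=1/2: [1014/7, 1681/14, 1084/7]
L4 α=1/6: [2019/14, 9329/84, 5917/42]
rounded: [144, 111, 141]

at x=0,y=1 over L1,L2,L3,L5,L6:
+L1 (α=5/7) → [970/7, 115/7, 1100/7]
+L2 (α=5/6) → [615/14, 1655/42, 1145/21]
+L3 (α=0) → [615/14, 1655/42, 1145/21]
+L5 (α=1/2) → [1679/28, 2201/84, 2137/21]
+L6 (α=3/4) → [21083/112, 65957/336, 14989/84]
= [188, 196, 178]

at x=1,y=0 over L1,L2,L3,L5,L6,L7:
L1 α=1/2: [29, 95, 167/2]
L2 α=1/4: [181/4, 367/4, 677/8]
L3 α=6/7: [2413/28, 4951/28, 10181/56]
L5 α=1/2: [8545/56, 7359/56, 22053/112]
L6 α=5/8: [62035/448, 86197/448, 155759/896]
L7 α=2/3: [28145/448, 106805/1344, 174373/896]
→ [63, 79, 195]

at x=1,y=1 over L1,L2,L3,L5,L6,L7:
L1 α=1/7: [16/7, 183/7, 127/7]
L2 α=2/3: [10/7, 1289/21, 883/21]
L3 α=5/6: [425/21, 8677/63, 11834/63]
L5 α=1/8: [155/6, 4901/36, 13931/72]
L6 α=6/7: [3467/42, 56741/252, 105515/504]
L7 α=1/4: [3901/56, 57833/336, 110555/672]
= [70, 172, 165]

(3,1) stack=L1,L2,L3,L5,L6,L7; from [0,0,0]:
+L1 (α=2/7) → [188/7, 400/7, 164/7]
+L2 (α=3/4) → [1175/28, 305/14, 1823/28]
+L3 (α=1/6) → [5959/168, 1171/28, 12503/168]
+L5 (α=1/2) → [40735/336, 1367/56, 42239/336]
+L6 (α=1/4) → [58991/448, 7517/224, 59375/448]
+L7 (α=1/6) → [114745/896, 47665/1344, 135545/896]
→ [128, 35, 151]


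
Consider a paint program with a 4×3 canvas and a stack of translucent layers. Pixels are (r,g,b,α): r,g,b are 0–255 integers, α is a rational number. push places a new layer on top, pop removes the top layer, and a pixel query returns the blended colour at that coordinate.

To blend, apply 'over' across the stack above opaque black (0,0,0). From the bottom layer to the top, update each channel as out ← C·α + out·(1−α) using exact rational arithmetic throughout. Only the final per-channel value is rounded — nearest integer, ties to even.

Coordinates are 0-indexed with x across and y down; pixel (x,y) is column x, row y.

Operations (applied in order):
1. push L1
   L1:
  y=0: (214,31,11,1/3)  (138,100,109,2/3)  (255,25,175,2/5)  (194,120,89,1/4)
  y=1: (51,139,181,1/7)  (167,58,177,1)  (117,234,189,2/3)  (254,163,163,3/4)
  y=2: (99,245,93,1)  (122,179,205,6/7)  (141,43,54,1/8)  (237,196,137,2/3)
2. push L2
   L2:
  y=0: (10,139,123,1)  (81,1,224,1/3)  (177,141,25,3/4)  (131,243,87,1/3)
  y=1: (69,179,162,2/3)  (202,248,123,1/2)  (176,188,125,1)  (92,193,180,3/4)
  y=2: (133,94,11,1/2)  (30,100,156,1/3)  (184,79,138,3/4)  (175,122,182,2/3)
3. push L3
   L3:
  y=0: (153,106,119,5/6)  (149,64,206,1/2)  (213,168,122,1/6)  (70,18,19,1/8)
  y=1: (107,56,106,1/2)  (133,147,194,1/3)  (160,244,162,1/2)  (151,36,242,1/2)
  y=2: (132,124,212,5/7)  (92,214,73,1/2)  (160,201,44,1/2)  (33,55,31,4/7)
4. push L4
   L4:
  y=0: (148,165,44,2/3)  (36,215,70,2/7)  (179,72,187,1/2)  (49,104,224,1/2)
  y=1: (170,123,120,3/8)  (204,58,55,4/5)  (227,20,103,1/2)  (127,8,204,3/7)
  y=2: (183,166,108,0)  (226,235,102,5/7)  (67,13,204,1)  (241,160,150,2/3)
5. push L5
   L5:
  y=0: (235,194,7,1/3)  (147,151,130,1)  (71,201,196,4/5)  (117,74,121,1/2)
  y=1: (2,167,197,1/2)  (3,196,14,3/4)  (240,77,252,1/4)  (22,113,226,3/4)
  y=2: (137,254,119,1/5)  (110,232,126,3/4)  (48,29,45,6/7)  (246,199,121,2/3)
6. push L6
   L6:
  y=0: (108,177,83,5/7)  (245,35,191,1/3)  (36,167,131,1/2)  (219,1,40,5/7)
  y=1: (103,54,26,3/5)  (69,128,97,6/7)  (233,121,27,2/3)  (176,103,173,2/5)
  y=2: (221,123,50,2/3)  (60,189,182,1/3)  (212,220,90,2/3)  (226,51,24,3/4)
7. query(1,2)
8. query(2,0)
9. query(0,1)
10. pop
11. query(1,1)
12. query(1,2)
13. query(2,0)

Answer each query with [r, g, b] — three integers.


at x=1,y=2 over L1,L2,L3,L4,L5,L6:
after L1 α=6/7: [732/7, 1074/7, 1230/7]
after L2 α=1/3: [558/7, 2848/21, 1184/7]
after L3 α=1/2: [601/7, 3671/21, 1695/14]
after L4 α=5/7: [9112/49, 32017/147, 5265/49]
after L5 α=3/4: [12641/98, 134329/588, 23787/196]
after L6 α=1/3: [15581/147, 189895/882, 41623/294]
= [106, 215, 142]

(2,0) stack=L1,L2,L3,L4,L5,L6; from [0,0,0]:
+L1 (α=2/5) → [102, 10, 70]
+L2 (α=3/4) → [633/4, 433/4, 145/4]
+L3 (α=1/6) → [1339/8, 2837/24, 1213/24]
+L4 (α=1/2) → [2771/16, 4565/48, 5701/48]
+L5 (α=4/5) → [1463/16, 43157/240, 43333/240]
+L6 (α=1/2) → [2039/32, 83237/480, 74773/480]
= [64, 173, 156]

at x=0,y=1 over L1,L2,L3,L4,L5,L6:
L1 α=1/7: [51/7, 139/7, 181/7]
L2 α=2/3: [339/7, 2645/21, 2449/21]
L3 α=1/2: [544/7, 3821/42, 4675/42]
L4 α=3/8: [3145/28, 34603/336, 38495/336]
L5 α=1/2: [3201/56, 90715/672, 104687/672]
L6 α=3/5: [11853/140, 145147/1680, 26179/336]
→ [85, 86, 78]

at x=1,y=1 over L1,L2,L3,L4,L5:
after L1 α=1: [167, 58, 177]
after L2 α=1/2: [369/2, 153, 150]
after L3 α=1/3: [502/3, 151, 494/3]
after L4 α=4/5: [590/3, 383/5, 1154/15]
after L5 α=3/4: [617/12, 3323/20, 446/15]
→ [51, 166, 30]

(1,2) stack=L1,L2,L3,L4,L5; from [0,0,0]:
after L1 α=6/7: [732/7, 1074/7, 1230/7]
after L2 α=1/3: [558/7, 2848/21, 1184/7]
after L3 α=1/2: [601/7, 3671/21, 1695/14]
after L4 α=5/7: [9112/49, 32017/147, 5265/49]
after L5 α=3/4: [12641/98, 134329/588, 23787/196]
= [129, 228, 121]

at x=2,y=0 over L1,L2,L3,L4,L5:
after L1 α=2/5: [102, 10, 70]
after L2 α=3/4: [633/4, 433/4, 145/4]
after L3 α=1/6: [1339/8, 2837/24, 1213/24]
after L4 α=1/2: [2771/16, 4565/48, 5701/48]
after L5 α=4/5: [1463/16, 43157/240, 43333/240]
= [91, 180, 181]


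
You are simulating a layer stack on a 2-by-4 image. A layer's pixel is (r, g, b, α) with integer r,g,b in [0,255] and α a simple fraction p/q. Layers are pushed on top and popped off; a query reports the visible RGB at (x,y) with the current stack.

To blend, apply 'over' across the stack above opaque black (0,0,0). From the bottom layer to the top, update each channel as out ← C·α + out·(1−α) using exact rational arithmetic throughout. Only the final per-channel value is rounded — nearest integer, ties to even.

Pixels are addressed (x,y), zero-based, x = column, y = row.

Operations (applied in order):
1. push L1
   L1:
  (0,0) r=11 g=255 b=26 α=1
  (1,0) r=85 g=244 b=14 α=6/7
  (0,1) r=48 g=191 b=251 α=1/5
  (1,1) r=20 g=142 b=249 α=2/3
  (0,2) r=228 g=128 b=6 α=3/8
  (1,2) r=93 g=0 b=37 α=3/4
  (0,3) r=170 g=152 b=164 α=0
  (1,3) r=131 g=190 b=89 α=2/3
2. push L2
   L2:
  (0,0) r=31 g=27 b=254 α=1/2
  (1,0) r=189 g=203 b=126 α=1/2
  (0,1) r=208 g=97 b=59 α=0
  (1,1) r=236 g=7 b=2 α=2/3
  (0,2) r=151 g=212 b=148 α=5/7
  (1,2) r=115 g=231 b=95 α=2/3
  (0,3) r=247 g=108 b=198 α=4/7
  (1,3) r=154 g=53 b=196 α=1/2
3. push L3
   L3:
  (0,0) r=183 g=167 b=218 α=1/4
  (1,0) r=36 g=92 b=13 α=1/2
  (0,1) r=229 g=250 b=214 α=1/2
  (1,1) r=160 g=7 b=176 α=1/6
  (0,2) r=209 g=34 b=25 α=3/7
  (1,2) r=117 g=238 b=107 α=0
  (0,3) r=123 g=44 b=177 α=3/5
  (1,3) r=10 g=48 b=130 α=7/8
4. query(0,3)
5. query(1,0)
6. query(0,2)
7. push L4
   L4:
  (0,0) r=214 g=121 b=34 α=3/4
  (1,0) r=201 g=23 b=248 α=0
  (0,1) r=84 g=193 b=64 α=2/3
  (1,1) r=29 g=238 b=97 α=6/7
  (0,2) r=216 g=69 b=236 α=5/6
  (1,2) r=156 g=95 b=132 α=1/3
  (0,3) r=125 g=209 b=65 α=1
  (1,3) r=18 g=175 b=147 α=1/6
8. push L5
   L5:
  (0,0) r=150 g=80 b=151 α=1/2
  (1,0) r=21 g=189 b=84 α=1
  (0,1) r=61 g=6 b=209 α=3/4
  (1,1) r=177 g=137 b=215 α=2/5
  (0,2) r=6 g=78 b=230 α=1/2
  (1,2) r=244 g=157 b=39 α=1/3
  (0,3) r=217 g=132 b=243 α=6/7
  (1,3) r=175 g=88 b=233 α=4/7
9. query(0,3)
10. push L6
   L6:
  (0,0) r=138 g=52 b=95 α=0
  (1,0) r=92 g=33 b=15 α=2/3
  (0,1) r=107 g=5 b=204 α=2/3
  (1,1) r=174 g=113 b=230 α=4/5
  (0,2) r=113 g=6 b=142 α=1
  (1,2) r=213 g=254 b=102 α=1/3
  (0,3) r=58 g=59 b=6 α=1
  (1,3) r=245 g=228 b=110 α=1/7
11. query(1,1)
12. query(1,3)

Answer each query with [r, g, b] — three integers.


(0,3) stack=L1,L2,L3; from [0,0,0]:
L1 α=0: [0, 0, 0]
L2 α=4/7: [988/7, 432/7, 792/7]
L3 α=3/5: [4559/35, 1788/35, 5301/35]
= [130, 51, 151]

(1,0) stack=L1,L2,L3; from [0,0,0]:
+L1 (α=6/7) → [510/7, 1464/7, 12]
+L2 (α=1/2) → [1833/14, 2885/14, 69]
+L3 (α=1/2) → [2337/28, 4173/28, 41]
= [83, 149, 41]

query (0,2) [L1,L2,L3] — begin 0,0,0
after L1 α=3/8: [171/2, 48, 9/4]
after L2 α=5/7: [926/7, 1156/7, 1489/14]
after L3 α=3/7: [8093/49, 5338/49, 3503/49]
→ [165, 109, 71]

(0,3) stack=L1,L2,L3,L4,L5; from [0,0,0]:
after L1 α=0: [0, 0, 0]
after L2 α=4/7: [988/7, 432/7, 792/7]
after L3 α=3/5: [4559/35, 1788/35, 5301/35]
after L4 α=1: [125, 209, 65]
after L5 α=6/7: [1427/7, 143, 1523/7]
= [204, 143, 218]

(1,1) stack=L1,L2,L3,L4,L5,L6; from [0,0,0]:
+L1 (α=2/3) → [40/3, 284/3, 166]
+L2 (α=2/3) → [1456/9, 326/9, 170/3]
+L3 (α=1/6) → [4360/27, 1693/54, 689/9]
+L4 (α=6/7) → [1294/27, 78805/378, 5927/63]
+L5 (α=2/5) → [896/9, 113329/630, 14957/105]
+L6 (α=4/5) → [1432/9, 398089/3150, 111557/525]
rounded: [159, 126, 212]

at x=1,y=3 over L1,L2,L3,L4,L5,L6:
after L1 α=2/3: [262/3, 380/3, 178/3]
after L2 α=1/2: [362/3, 539/6, 383/3]
after L3 α=7/8: [143/6, 2555/48, 3113/24]
after L4 α=1/6: [823/36, 21175/288, 19093/144]
after L5 α=4/7: [9223/84, 54967/672, 63829/336]
after L6 α=1/7: [12653/98, 80503/784, 69989/392]
rounded: [129, 103, 179]


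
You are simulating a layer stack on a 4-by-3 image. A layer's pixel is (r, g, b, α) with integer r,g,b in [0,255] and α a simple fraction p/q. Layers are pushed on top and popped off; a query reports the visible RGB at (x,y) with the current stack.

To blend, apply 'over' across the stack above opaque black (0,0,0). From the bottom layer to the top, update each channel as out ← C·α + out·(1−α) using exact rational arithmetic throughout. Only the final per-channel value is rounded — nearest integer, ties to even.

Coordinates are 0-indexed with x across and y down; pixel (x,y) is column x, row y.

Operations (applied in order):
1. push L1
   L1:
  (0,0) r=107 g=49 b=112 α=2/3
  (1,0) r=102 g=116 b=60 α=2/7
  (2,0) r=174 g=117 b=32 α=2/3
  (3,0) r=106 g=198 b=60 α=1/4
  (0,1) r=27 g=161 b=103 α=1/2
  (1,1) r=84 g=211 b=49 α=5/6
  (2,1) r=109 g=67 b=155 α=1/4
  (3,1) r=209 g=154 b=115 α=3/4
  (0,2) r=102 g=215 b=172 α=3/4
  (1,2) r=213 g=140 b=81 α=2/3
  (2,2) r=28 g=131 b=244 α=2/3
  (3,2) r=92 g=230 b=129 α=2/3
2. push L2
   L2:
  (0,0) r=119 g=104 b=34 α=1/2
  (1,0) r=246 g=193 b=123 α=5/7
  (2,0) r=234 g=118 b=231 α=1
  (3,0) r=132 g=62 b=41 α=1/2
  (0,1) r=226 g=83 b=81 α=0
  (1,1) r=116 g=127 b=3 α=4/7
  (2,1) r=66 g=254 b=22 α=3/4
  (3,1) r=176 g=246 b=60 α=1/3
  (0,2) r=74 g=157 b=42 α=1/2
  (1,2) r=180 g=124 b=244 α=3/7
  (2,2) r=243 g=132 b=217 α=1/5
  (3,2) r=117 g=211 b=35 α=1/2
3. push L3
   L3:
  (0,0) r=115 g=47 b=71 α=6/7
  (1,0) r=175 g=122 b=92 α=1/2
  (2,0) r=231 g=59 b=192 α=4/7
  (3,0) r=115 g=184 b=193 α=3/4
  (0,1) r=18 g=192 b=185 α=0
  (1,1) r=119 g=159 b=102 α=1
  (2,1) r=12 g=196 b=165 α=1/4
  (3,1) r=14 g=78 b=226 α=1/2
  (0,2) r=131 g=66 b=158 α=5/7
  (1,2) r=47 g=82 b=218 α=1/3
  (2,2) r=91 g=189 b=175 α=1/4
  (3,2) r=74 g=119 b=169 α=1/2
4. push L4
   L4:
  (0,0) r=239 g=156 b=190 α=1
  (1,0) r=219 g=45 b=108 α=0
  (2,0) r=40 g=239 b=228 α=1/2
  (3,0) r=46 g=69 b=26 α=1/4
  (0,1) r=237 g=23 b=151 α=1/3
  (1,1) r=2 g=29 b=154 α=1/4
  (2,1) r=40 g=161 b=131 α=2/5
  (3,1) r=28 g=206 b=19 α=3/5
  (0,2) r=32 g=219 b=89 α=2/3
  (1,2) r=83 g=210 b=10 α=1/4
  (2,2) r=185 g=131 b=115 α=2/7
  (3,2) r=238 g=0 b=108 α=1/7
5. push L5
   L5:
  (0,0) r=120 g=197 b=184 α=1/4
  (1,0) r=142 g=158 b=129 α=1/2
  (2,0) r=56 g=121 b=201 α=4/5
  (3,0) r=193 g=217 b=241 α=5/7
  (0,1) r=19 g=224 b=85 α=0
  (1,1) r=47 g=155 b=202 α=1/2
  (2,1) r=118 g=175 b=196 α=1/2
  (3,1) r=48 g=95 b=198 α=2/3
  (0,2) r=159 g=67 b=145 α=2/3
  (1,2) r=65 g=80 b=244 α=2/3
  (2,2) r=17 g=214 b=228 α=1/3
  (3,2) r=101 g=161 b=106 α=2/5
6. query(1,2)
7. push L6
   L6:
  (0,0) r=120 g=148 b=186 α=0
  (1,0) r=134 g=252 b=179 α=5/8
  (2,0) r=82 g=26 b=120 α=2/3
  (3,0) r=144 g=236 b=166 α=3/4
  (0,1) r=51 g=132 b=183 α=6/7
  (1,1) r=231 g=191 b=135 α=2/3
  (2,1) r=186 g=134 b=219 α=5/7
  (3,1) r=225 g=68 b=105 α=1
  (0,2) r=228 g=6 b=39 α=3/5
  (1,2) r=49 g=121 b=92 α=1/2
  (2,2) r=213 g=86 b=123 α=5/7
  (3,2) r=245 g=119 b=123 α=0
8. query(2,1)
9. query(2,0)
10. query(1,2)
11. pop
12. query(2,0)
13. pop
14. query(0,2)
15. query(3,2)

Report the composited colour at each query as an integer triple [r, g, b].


query (1,2) [L1,L2,L3,L4,L5] — begin 0,0,0
+L1 (α=2/3) → [142, 280/3, 54]
+L2 (α=3/7) → [1108/7, 2236/21, 948/7]
+L3 (α=1/3) → [2545/21, 6194/63, 3422/21]
+L4 (α=1/4) → [1563/14, 2651/21, 873/7]
+L5 (α=2/3) → [3383/42, 6011/63, 4289/21]
→ [81, 95, 204]

query (2,1) [L1,L2,L3,L4,L5,L6] — begin 0,0,0
L1 α=1/4: [109/4, 67/4, 155/4]
L2 α=3/4: [901/16, 3115/16, 419/16]
L3 α=1/4: [2895/64, 12481/64, 3897/64]
L4 α=2/5: [2761/64, 58051/320, 28459/320]
L5 α=1/2: [10313/128, 114051/640, 91179/640]
L6 α=5/7: [69833/448, 328451/2240, 441579/2240]
→ [156, 147, 197]

query (2,0) [L1,L2,L3,L4,L5,L6] — begin 0,0,0
after L1 α=2/3: [116, 78, 64/3]
after L2 α=1: [234, 118, 231]
after L3 α=4/7: [1626/7, 590/7, 1461/7]
after L4 α=1/2: [953/7, 2263/14, 3057/14]
after L5 α=4/5: [2521/35, 9039/70, 14313/70]
after L6 α=2/3: [8261/105, 12679/210, 10371/70]
= [79, 60, 148]

query (1,2) [L1,L2,L3,L4,L5,L6] — begin 0,0,0
after L1 α=2/3: [142, 280/3, 54]
after L2 α=3/7: [1108/7, 2236/21, 948/7]
after L3 α=1/3: [2545/21, 6194/63, 3422/21]
after L4 α=1/4: [1563/14, 2651/21, 873/7]
after L5 α=2/3: [3383/42, 6011/63, 4289/21]
after L6 α=1/2: [5441/84, 6817/63, 6221/42]
= [65, 108, 148]

(2,0) stack=L1,L2,L3,L4,L5; from [0,0,0]:
+L1 (α=2/3) → [116, 78, 64/3]
+L2 (α=1) → [234, 118, 231]
+L3 (α=4/7) → [1626/7, 590/7, 1461/7]
+L4 (α=1/2) → [953/7, 2263/14, 3057/14]
+L5 (α=4/5) → [2521/35, 9039/70, 14313/70]
→ [72, 129, 204]

(0,2) stack=L1,L2,L3,L4; from [0,0,0]:
+L1 (α=3/4) → [153/2, 645/4, 129]
+L2 (α=1/2) → [301/4, 1273/8, 171/2]
+L3 (α=5/7) → [1611/14, 2593/28, 961/7]
+L4 (α=2/3) → [2507/42, 14857/84, 2207/21]
→ [60, 177, 105]

(3,2) stack=L1,L2,L3,L4; from [0,0,0]:
+L1 (α=2/3) → [184/3, 460/3, 86]
+L2 (α=1/2) → [535/6, 1093/6, 121/2]
+L3 (α=1/2) → [979/12, 1807/12, 459/4]
+L4 (α=1/7) → [1455/14, 1807/14, 1593/14]
rounded: [104, 129, 114]


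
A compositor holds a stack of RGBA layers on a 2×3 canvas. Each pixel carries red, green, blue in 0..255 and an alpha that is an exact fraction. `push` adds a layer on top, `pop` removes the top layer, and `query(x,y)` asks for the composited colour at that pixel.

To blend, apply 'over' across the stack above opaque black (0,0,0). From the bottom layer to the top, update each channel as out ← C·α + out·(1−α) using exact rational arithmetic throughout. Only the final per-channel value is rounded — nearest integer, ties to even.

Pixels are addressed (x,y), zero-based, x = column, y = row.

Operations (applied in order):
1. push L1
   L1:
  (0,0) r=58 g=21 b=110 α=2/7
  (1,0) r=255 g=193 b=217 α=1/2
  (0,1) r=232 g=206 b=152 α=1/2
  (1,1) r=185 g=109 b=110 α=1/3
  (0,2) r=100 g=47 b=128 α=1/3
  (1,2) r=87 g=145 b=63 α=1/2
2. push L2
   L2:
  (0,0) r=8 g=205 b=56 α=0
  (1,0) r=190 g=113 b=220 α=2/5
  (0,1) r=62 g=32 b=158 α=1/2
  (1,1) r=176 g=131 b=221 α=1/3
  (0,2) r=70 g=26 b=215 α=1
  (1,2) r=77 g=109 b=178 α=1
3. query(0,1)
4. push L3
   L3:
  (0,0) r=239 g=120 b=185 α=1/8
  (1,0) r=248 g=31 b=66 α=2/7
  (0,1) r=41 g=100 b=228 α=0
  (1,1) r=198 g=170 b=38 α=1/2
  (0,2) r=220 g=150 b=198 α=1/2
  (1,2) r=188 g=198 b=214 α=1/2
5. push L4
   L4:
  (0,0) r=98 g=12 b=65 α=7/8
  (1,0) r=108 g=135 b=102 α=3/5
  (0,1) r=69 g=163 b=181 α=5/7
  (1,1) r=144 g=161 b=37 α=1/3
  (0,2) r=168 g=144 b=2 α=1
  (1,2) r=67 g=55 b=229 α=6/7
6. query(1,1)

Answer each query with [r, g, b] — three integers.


at x=0,y=1 over L1,L2:
after L1 α=1/2: [116, 103, 76]
after L2 α=1/2: [89, 135/2, 117]
rounded: [89, 68, 117]

(1,1) stack=L1,L2,L3,L4; from [0,0,0]:
+L1 (α=1/3) → [185/3, 109/3, 110/3]
+L2 (α=1/3) → [898/9, 611/9, 883/9]
+L3 (α=1/2) → [1340/9, 2141/18, 1225/18]
+L4 (α=1/3) → [3976/27, 3590/27, 1558/27]
= [147, 133, 58]


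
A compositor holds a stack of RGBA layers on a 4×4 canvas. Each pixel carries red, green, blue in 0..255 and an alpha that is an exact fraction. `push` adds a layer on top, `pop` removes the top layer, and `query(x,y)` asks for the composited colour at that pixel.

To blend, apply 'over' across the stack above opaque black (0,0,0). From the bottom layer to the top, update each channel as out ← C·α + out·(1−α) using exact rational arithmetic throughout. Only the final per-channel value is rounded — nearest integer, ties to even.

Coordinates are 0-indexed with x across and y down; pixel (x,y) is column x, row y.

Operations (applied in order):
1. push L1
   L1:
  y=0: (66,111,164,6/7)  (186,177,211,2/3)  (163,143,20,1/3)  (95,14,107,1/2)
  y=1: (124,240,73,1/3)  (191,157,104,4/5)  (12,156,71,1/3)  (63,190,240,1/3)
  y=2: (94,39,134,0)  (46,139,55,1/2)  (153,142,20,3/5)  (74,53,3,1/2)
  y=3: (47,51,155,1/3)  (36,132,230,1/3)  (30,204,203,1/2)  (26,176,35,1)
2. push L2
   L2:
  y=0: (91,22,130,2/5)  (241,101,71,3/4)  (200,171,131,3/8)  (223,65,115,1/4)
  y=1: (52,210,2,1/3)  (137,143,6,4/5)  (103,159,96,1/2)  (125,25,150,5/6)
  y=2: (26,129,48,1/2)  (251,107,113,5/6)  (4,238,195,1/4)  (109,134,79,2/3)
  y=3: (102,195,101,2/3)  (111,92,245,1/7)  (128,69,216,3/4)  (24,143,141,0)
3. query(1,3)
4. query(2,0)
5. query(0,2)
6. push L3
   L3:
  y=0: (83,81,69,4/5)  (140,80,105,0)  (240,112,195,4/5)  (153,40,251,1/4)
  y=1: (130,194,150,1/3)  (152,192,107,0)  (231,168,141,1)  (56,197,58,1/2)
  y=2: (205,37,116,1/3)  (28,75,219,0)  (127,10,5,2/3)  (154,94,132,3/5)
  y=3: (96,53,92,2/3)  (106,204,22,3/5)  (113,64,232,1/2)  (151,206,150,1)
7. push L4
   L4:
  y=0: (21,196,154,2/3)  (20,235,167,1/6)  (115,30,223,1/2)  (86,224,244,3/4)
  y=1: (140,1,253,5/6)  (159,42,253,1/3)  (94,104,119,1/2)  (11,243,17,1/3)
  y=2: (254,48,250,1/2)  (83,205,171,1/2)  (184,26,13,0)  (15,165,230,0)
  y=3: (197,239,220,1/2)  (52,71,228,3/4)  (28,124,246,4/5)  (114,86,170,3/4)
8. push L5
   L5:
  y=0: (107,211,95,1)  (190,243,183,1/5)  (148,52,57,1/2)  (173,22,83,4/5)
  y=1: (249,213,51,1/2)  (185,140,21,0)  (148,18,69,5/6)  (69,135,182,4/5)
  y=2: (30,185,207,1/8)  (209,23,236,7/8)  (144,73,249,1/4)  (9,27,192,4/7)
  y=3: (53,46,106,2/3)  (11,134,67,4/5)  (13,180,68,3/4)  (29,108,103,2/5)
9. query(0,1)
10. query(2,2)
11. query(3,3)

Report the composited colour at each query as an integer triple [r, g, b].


at x=1,y=3 over L1,L2:
after L1 α=1/3: [12, 44, 230/3]
after L2 α=1/7: [183/7, 356/7, 705/7]
= [26, 51, 101]

at x=2,y=0 over L1,L2:
after L1 α=1/3: [163/3, 143/3, 20/3]
after L2 α=3/8: [2615/24, 1127/12, 1279/24]
rounded: [109, 94, 53]

at x=0,y=2 over L1,L2:
+L1 (α=0) → [0, 0, 0]
+L2 (α=1/2) → [13, 129/2, 24]
= [13, 64, 24]

query (0,1) [L1,L2,L3,L4,L5] — begin 0,0,0
after L1 α=1/3: [124/3, 80, 73/3]
after L2 α=1/3: [404/9, 370/3, 152/9]
after L3 α=1/3: [1978/27, 1322/9, 1654/27]
after L4 α=5/6: [10439/81, 1367/54, 35809/162]
after L5 α=1/2: [15304/81, 12869/108, 44071/324]
= [189, 119, 136]

at x=2,y=2 over L1,L2,L3,L4,L5:
after L1 α=3/5: [459/5, 426/5, 12]
after L2 α=1/4: [1397/20, 617/5, 231/4]
after L3 α=2/3: [2159/20, 239/5, 271/12]
after L4 α=0: [2159/20, 239/5, 271/12]
after L5 α=1/4: [9357/80, 541/10, 1267/16]
→ [117, 54, 79]

query (3,3) [L1,L2,L3,L4,L5] — begin 0,0,0
after L1 α=1: [26, 176, 35]
after L2 α=0: [26, 176, 35]
after L3 α=1: [151, 206, 150]
after L4 α=3/4: [493/4, 116, 165]
after L5 α=2/5: [1711/20, 564/5, 701/5]
→ [86, 113, 140]


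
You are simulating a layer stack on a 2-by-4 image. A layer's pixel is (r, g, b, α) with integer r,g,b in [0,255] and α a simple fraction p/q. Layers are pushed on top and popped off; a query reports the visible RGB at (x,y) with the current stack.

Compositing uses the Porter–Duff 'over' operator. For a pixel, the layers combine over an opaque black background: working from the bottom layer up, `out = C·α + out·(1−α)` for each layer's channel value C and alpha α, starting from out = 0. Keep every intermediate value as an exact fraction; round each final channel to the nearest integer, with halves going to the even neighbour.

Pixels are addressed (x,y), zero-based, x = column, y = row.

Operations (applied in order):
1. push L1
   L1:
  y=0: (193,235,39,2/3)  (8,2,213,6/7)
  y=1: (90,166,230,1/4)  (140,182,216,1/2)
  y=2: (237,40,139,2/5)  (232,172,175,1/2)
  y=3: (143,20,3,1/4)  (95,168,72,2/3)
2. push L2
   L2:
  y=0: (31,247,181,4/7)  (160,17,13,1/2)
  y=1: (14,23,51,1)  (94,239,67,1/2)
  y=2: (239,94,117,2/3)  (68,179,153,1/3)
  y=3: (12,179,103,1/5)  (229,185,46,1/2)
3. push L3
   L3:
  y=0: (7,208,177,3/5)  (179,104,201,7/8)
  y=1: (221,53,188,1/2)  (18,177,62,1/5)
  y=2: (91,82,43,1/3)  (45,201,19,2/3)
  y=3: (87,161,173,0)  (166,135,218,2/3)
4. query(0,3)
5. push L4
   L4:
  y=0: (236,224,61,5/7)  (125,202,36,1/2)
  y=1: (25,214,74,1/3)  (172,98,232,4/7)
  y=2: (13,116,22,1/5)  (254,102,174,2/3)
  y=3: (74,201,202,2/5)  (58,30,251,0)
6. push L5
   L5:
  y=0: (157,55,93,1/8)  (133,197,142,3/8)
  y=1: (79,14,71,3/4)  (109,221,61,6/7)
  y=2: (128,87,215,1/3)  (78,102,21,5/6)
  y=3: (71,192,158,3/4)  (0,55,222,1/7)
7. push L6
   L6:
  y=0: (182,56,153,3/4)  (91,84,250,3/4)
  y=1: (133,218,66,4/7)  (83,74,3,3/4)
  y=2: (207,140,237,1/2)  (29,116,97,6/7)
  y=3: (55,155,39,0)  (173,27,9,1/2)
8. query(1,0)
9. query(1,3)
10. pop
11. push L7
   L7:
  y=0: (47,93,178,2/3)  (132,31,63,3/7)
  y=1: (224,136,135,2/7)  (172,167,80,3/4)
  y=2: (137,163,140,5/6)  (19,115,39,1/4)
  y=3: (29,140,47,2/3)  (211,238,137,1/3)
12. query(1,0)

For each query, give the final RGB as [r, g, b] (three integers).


query (0,3) [L1,L2,L3] — begin 0,0,0
L1 α=1/4: [143/4, 5, 3/4]
L2 α=1/5: [31, 199/5, 106/5]
L3 α=0: [31, 199/5, 106/5]
rounded: [31, 40, 21]

query (1,0) [L1,L2,L3,L4,L5,L6] — begin 0,0,0
after L1 α=6/7: [48/7, 12/7, 1278/7]
after L2 α=1/2: [584/7, 131/14, 1369/14]
after L3 α=7/8: [9355/56, 10323/112, 21067/112]
after L4 α=1/2: [16355/112, 32947/224, 25099/224]
after L5 α=3/8: [126463/896, 297119/1792, 220919/1792]
after L6 α=3/4: [371071/3584, 748703/7168, 1564919/7168]
→ [104, 104, 218]

query (1,3) [L1,L2,L3,L4,L5,L6] — begin 0,0,0
+L1 (α=2/3) → [190/3, 112, 48]
+L2 (α=1/2) → [877/6, 297/2, 47]
+L3 (α=2/3) → [2869/18, 279/2, 161]
+L4 (α=0) → [2869/18, 279/2, 161]
+L5 (α=1/7) → [2869/21, 892/7, 1188/7]
+L6 (α=1/2) → [3251/21, 1081/14, 1251/14]
rounded: [155, 77, 89]

(1,0) stack=L1,L2,L3,L4,L5,L7; from [0,0,0]:
L1 α=6/7: [48/7, 12/7, 1278/7]
L2 α=1/2: [584/7, 131/14, 1369/14]
L3 α=7/8: [9355/56, 10323/112, 21067/112]
L4 α=1/2: [16355/112, 32947/224, 25099/224]
L5 α=3/8: [126463/896, 297119/1792, 220919/1792]
L7 α=3/7: [215167/1568, 338783/3136, 305591/3136]
= [137, 108, 97]


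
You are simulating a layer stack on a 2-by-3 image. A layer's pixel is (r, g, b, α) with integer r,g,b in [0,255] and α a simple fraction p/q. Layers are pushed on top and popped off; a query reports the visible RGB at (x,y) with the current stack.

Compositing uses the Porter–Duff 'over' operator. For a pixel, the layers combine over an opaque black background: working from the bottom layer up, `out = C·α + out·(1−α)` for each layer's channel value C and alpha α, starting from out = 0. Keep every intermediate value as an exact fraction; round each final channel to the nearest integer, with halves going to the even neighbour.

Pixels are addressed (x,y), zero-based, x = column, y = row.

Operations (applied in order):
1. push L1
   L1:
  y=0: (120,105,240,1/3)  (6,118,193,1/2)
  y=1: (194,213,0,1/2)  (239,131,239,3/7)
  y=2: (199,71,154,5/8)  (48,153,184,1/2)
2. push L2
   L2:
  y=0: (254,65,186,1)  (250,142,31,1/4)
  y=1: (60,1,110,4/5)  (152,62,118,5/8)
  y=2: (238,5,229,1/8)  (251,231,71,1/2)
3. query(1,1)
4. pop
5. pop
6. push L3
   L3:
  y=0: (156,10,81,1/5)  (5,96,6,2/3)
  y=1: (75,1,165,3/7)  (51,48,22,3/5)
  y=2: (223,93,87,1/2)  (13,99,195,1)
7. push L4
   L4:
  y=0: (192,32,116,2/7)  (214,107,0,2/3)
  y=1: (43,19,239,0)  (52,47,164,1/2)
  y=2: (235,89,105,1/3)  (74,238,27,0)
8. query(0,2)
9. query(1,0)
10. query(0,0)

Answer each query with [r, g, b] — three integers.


at x=1,y=1 over L1,L2:
L1 α=3/7: [717/7, 393/7, 717/7]
L2 α=5/8: [7471/56, 3349/56, 6281/56]
rounded: [133, 60, 112]

(0,2) stack=L3,L4; from [0,0,0]:
+L3 (α=1/2) → [223/2, 93/2, 87/2]
+L4 (α=1/3) → [458/3, 182/3, 64]
= [153, 61, 64]

at x=1,y=0 over L3,L4:
after L3 α=2/3: [10/3, 64, 4]
after L4 α=2/3: [1294/9, 278/3, 4/3]
= [144, 93, 1]

(0,0) stack=L3,L4; from [0,0,0]:
+L3 (α=1/5) → [156/5, 2, 81/5]
+L4 (α=2/7) → [540/7, 74/7, 313/7]
→ [77, 11, 45]


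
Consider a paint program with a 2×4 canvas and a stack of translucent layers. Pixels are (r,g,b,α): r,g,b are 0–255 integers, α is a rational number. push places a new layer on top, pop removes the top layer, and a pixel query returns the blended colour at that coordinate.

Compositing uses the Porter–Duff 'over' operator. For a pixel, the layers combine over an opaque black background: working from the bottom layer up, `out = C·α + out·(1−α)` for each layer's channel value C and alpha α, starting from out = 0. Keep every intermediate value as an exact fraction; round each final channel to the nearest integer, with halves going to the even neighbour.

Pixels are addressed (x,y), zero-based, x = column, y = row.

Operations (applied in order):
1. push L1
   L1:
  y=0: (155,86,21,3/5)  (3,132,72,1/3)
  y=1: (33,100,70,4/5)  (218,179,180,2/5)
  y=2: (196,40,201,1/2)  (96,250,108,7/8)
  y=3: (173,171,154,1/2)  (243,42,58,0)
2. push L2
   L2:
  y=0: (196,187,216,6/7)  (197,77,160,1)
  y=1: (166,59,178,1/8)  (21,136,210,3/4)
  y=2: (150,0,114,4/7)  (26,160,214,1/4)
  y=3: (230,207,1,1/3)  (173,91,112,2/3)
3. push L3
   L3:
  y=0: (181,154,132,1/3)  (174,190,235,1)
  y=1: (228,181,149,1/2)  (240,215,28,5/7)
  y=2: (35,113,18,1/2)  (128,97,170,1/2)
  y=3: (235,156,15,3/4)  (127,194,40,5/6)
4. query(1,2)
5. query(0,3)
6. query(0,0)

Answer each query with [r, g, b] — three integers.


(1,2) stack=L1,L2,L3; from [0,0,0]:
L1 α=7/8: [84, 875/4, 189/2]
L2 α=1/4: [139/2, 3265/16, 995/8]
L3 α=1/2: [395/4, 4817/32, 2355/16]
→ [99, 151, 147]

at x=0,y=3 over L1,L2,L3:
L1 α=1/2: [173/2, 171/2, 77]
L2 α=1/3: [403/3, 126, 155/3]
L3 α=3/4: [1259/6, 297/2, 145/6]
→ [210, 148, 24]

(0,0) stack=L1,L2,L3; from [0,0,0]:
L1 α=3/5: [93, 258/5, 63/5]
L2 α=6/7: [1269/7, 5868/35, 6543/35]
L3 α=1/3: [3805/21, 17126/105, 5902/35]
= [181, 163, 169]
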